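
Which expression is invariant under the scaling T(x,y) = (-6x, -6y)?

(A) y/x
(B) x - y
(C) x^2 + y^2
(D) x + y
A

Under the uniform scaling T(x,y) = (-6x, -6y):
Substitute the transformed coordinates into each option and compare with the original:
(A) y/x  ->  (-6y)/(-6x) = y/x   [equals y/x: invariant]
(B) x - y  ->  (-6x) - (-6y) = -6x + 6y   [differs from x - y: not invariant]
(C) x^2 + y^2  ->  (-6x)^2 + (-6y)^2 = 36x^2 + 36y^2   [differs from x^2 + y^2: not invariant]
(D) x + y  ->  (-6x) + (-6y) = -6x - 6y   [differs from x + y: not invariant]

Only option (A), y/x, is unchanged by the transformation.
The common factor -6 cancels in a ratio of coordinates, while sums, products and sums of squares pick up factors of -6 or 36.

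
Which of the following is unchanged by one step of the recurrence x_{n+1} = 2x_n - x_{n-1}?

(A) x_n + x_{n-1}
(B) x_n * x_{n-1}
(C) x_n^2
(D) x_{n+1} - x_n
D

For the recurrence x_{n+1} = 2x_n - x_{n-1}:

If x_{n+1} = 2x_n - x_{n-1}, then:
x_{n+1} - x_n = x_n - x_{n-1}
The first difference is constant throughout the sequence.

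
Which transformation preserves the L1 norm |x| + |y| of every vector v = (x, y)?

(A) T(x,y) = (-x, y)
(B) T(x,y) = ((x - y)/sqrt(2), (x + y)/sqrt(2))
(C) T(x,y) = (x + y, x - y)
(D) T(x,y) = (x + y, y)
A

A transformation preserves a norm if ||T(v)|| = ||v|| for every v; a single vector where the norm changes rules an option out.

(A) T(x,y) = (-x, y): preserves the norm -- it only permutes the coordinates and/or flips signs, which leaves |x| + |y| unchanged.
(B) T(x,y) = ((x - y)/sqrt(2), (x + y)/sqrt(2)): v = (1, 0) has norm |1| + |0| = 1, but T(v) = (sqrt(2)/2, sqrt(2)/2) has norm sqrt(2) -- not preserved.
(C) T(x,y) = (x + y, x - y): v = (1, 0) has norm |1| + |0| = 1, but T(v) = (1, 1) has norm 2 -- not preserved.
(D) T(x,y) = (x + y, y): v = (0, 1) has norm |0| + |1| = 1, but T(v) = (1, 1) has norm 2 -- not preserved.

Therefore the answer is (A).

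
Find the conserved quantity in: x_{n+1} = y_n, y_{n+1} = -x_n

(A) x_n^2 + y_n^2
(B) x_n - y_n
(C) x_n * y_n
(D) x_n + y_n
A

For the recurrence x_{n+1} = y_n, y_{n+1} = -x_n:

x_{n+1}^2 + y_{n+1}^2 = y_n^2 + (-x_n)^2 = x_n^2 + y_n^2
The sum of squares is conserved (like energy in a harmonic oscillator).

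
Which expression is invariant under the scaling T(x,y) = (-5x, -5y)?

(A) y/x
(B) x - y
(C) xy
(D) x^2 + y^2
A

Under the uniform scaling T(x,y) = (-5x, -5y):
Substitute the transformed coordinates into each option and compare with the original:
(A) y/x  ->  (-5y)/(-5x) = y/x   [equals y/x: invariant]
(B) x - y  ->  (-5x) - (-5y) = -5x + 5y   [differs from x - y: not invariant]
(C) xy  ->  (-5x)(-5y) = 25xy   [differs from xy: not invariant]
(D) x^2 + y^2  ->  (-5x)^2 + (-5y)^2 = 25x^2 + 25y^2   [differs from x^2 + y^2: not invariant]

Only option (A), y/x, is unchanged by the transformation.
The common factor -5 cancels in a ratio of coordinates, while sums, products and sums of squares pick up factors of -5 or 25.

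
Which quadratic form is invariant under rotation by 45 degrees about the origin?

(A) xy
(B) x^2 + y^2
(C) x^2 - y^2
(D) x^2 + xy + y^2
B

Rotation by 45 degrees sends (x, y) to (sqrt(2)x/2 - sqrt(2)y/2, sqrt(2)x/2 + sqrt(2)y/2).
Substitute the transformed coordinates into each option and compare with the original:
(A) xy  ->  (sqrt(2)x/2 - sqrt(2)y/2)(sqrt(2)x/2 + sqrt(2)y/2) = x^2/2 - y^2/2   [differs from xy: not invariant]
(B) x^2 + y^2  ->  (sqrt(2)x/2 - sqrt(2)y/2)^2 + (sqrt(2)x/2 + sqrt(2)y/2)^2 = x^2 + y^2   [equals x^2 + y^2: invariant]
(C) x^2 - y^2  ->  (sqrt(2)x/2 - sqrt(2)y/2)^2 - (sqrt(2)x/2 + sqrt(2)y/2)^2 = -2xy   [differs from x^2 - y^2: not invariant]
(D) x^2 + xy + y^2  ->  (sqrt(2)x/2 - sqrt(2)y/2)^2 + (sqrt(2)x/2 - sqrt(2)y/2)(sqrt(2)x/2 + sqrt(2)y/2) + (sqrt(2)x/2 + sqrt(2)y/2)^2 = 3x^2/2 + y^2/2   [differs from x^2 + xy + y^2: not invariant]

Only option (B), x^2 + y^2, is unchanged by the transformation.
x^2 + y^2 is the squared distance from the origin, which rotations preserve.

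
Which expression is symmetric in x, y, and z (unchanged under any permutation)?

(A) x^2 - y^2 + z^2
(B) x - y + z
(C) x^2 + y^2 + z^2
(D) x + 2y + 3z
C

A symmetric expression is unchanged when the variables are permuted; here the transformation to test is the swap (x, y) -> (y, x).
A symmetric expression must survive every permutation; the single swap x <-> y already eliminates the distractors, and the keyed expression is also unchanged by x <-> z and y <-> z (each variable enters it in exactly the same way).
Substitute the transformed coordinates into each option and compare with the original:
(A) x^2 - y^2 + z^2  ->  (y)^2 - (x)^2 + z^2 = -x^2 + y^2 + z^2   [differs from x^2 - y^2 + z^2: not invariant]
(B) x - y + z  ->  (y) - (x) + z = -x + y + z   [differs from x - y + z: not invariant]
(C) x^2 + y^2 + z^2  ->  (y)^2 + (x)^2 + z^2 = x^2 + y^2 + z^2   [equals x^2 + y^2 + z^2: invariant]
(D) x + 2y + 3z  ->  (y) + 2(x) + 3z = 2x + y + 3z   [differs from x + 2y + 3z: not invariant]

Only option (C), x^2 + y^2 + z^2, is unchanged by the transformation.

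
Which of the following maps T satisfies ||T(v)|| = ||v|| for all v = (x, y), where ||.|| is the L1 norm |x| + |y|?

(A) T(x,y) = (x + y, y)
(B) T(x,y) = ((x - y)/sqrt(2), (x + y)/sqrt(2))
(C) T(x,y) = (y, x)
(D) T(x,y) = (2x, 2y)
C

A transformation preserves a norm if ||T(v)|| = ||v|| for every v; a single vector where the norm changes rules an option out.

(A) T(x,y) = (x + y, y): v = (0, 1) has norm |0| + |1| = 1, but T(v) = (1, 1) has norm 2 -- not preserved.
(B) T(x,y) = ((x - y)/sqrt(2), (x + y)/sqrt(2)): v = (1, 0) has norm |1| + |0| = 1, but T(v) = (sqrt(2)/2, sqrt(2)/2) has norm sqrt(2) -- not preserved.
(C) T(x,y) = (y, x): preserves the norm -- it only permutes the coordinates and/or flips signs, which leaves |x| + |y| unchanged.
(D) T(x,y) = (2x, 2y): v = (1, 0) has norm |1| + |0| = 1, but T(v) = (2, 0) has norm 2 -- not preserved.

Therefore the answer is (C).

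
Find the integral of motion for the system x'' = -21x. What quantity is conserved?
E = (x')^2 + 21x^2

Multiply the equation by x':
x' * x'' = -21x * x'
The left side is d/dt[(x')^2/2] and the right side is d/dt[-21x^2/2], so
d/dt[(x')^2/2 + 21x^2/2] = 0, i.e. (x')^2/2 + 21x^2/2 = constant.
Multiplying by 2, the integral of motion is E = (x')^2 + 21x^2.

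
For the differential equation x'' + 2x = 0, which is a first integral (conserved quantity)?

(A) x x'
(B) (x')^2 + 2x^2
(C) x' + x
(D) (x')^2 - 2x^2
B

A first integral I satisfies dI/dt = 0 along every solution. Differentiate each option and use the equation of motion:
(A) d/dt[x x'] = (x')^2 + x x'' = (x')^2 - 2x^2, not identically 0
(B) d/dt[(x')^2 + 2x^2] = 2x'x'' + 4x x' = 2x'(-2x) + 4x x' = 0
(C) d/dt[x' + x] = x'' + x' = -2x + x', not identically 0
(D) d/dt[(x')^2 - 2x^2] = 2x'x'' - 4x x' = -8x x', not identically 0

Only (B) has zero time-derivative. So the energy-like quantity (x')^2 + 2x^2 is the first integral.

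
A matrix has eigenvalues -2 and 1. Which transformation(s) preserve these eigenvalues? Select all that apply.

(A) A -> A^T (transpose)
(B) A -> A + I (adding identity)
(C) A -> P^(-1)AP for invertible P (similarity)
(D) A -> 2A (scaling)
A and C

Eigenvalues are preserved by:
1. Similarity transformations: A -> P^(-1)AP (same characteristic polynomial)
2. Transpose: A^T has the same eigenvalues as A

Eigenvalues are NOT preserved by:
- Adding identity: eigenvalues become -2+1, 1+1
- Scaling: eigenvalues become -4, 2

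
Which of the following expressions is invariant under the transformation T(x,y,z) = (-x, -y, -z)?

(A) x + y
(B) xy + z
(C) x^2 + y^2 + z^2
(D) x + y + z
C

Apply T(x,y,z) = (-x, -y, -z) to each option, i.e. replace (x, y, z) by the transformed coordinates.
Substitute the transformed coordinates into each option and compare with the original:
(A) x + y  ->  (-x) + (-y) = -x - y   [differs from x + y: not invariant]
(B) xy + z  ->  (-x)(-y) + (-z) = xy - z   [differs from xy + z: not invariant]
(C) x^2 + y^2 + z^2  ->  (-x)^2 + (-y)^2 + (-z)^2 = x^2 + y^2 + z^2   [equals x^2 + y^2 + z^2: invariant]
(D) x + y + z  ->  (-x) + (-y) + (-z) = -x - y - z   [differs from x + y + z: not invariant]

Only option (C), x^2 + y^2 + z^2, is unchanged by the transformation.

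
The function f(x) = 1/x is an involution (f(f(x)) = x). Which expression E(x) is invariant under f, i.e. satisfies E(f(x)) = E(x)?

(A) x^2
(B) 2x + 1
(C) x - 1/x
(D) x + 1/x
D

Replace x by f(x) = 1/x in each option and simplify. As a quick numerical cross-check, also compare E(3) with E(f(3)) = E(1/3).

(A) x^2  ->  (1/x)^2 = x^(-2); check: E(3) = 9 but E(1/3) = 1/9.   [not invariant]
(B) 2x + 1  ->  2(1/x) + 1 = (x + 2)/x; check: E(3) = 7 but E(1/3) = 5/3.   [not invariant]
(C) x - 1/x  ->  (1/x) - 1/(1/x) = -x + 1/x; check: E(3) = 8/3 but E(1/3) = -8/3.   [not invariant]
(D) x + 1/x  ->  (1/x) + 1/(1/x), which simplifies back to x + 1/x; check: E(3) = 10/3, E(1/3) = 10/3.   [invariant]

Only (D) is unchanged. E is symmetric under swapping x with f(x) = 1/x, which is exactly what an involution does.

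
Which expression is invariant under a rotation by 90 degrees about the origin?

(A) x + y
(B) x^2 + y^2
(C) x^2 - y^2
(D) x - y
B

A rotation by 90 degrees sends (x, y) to (-y, x).
Substitute the transformed coordinates into each option and compare with the original:
(A) x + y  ->  (-y) + (x) = x - y   [differs from x + y: not invariant]
(B) x^2 + y^2  ->  (-y)^2 + (x)^2 = x^2 + y^2   [equals x^2 + y^2: invariant]
(C) x^2 - y^2  ->  (-y)^2 - (x)^2 = -x^2 + y^2   [differs from x^2 - y^2: not invariant]
(D) x - y  ->  (-y) - (x) = -x - y   [differs from x - y: not invariant]

Only option (B), x^2 + y^2, is unchanged by the transformation.
Geometrically, x^2 + y^2 is the squared distance from the origin, which every rotation about the origin preserves.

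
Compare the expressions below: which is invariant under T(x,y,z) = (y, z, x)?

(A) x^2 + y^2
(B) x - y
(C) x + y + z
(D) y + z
C

Apply T(x,y,z) = (y, z, x) to each option, i.e. replace (x, y, z) by the transformed coordinates.
Substitute the transformed coordinates into each option and compare with the original:
(A) x^2 + y^2  ->  (y)^2 + (z)^2 = y^2 + z^2   [differs from x^2 + y^2: not invariant]
(B) x - y  ->  (y) - (z) = y - z   [differs from x - y: not invariant]
(C) x + y + z  ->  (y) + (z) + (x) = x + y + z   [equals x + y + z: invariant]
(D) y + z  ->  (z) + (x) = x + z   [differs from y + z: not invariant]

Only option (C), x + y + z, is unchanged by the transformation.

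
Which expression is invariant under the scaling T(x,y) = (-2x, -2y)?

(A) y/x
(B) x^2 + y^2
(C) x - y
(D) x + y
A

Under the uniform scaling T(x,y) = (-2x, -2y):
Substitute the transformed coordinates into each option and compare with the original:
(A) y/x  ->  (-2y)/(-2x) = y/x   [equals y/x: invariant]
(B) x^2 + y^2  ->  (-2x)^2 + (-2y)^2 = 4x^2 + 4y^2   [differs from x^2 + y^2: not invariant]
(C) x - y  ->  (-2x) - (-2y) = -2x + 2y   [differs from x - y: not invariant]
(D) x + y  ->  (-2x) + (-2y) = -2x - 2y   [differs from x + y: not invariant]

Only option (A), y/x, is unchanged by the transformation.
The common factor -2 cancels in a ratio of coordinates, while sums, products and sums of squares pick up factors of -2 or 4.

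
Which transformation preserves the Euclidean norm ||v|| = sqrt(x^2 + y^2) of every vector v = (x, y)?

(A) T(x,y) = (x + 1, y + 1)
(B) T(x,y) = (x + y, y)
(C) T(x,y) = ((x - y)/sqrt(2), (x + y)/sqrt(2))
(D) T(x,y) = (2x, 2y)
C

A transformation preserves a norm if ||T(v)|| = ||v|| for every v; a single vector where the norm changes rules an option out.

(A) T(x,y) = (x + 1, y + 1): v = (1, 0) has norm sqrt((1)^2 + (0)^2) = 1, but T(v) = (2, 1) has norm sqrt(5) -- not preserved.
(B) T(x,y) = (x + y, y): v = (0, 1) has norm sqrt((0)^2 + (1)^2) = 1, but T(v) = (1, 1) has norm sqrt(2) -- not preserved.
(C) T(x,y) = ((x - y)/sqrt(2), (x + y)/sqrt(2)): preserves the norm -- it is an orthogonal map (a rotation/reflection), and (sqrt(2)(x - y)/2)^2 + (sqrt(2)(x + y)/2)^2 simplifies to x^2 + y^2.
(D) T(x,y) = (2x, 2y): v = (1, 0) has norm sqrt((1)^2 + (0)^2) = 1, but T(v) = (2, 0) has norm 2 -- not preserved.

Therefore the answer is (C).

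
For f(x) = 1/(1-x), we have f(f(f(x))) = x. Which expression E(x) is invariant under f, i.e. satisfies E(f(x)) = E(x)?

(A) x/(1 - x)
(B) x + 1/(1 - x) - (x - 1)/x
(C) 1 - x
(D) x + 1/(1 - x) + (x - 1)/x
D

Replace x by f(x) = 1/(1 - x) in each option and simplify. As a quick numerical cross-check, also compare E(5) with E(f(5)) = E(-1/4).

(A) x/(1 - x)  ->  (1/(1 - x))/(1 - (1/(1 - x))) = -1/x; check: E(5) = -5/4 but E(-1/4) = -1/5.   [not invariant]
(B) x + 1/(1 - x) - (x - 1)/x  ->  (1/(1 - x)) + 1/(1 - (1/(1 - x))) - ((1/(1 - x)) - 1)/(1/(1 - x)) = (x^2(1 - x) - x + (x - 1)^2)/(x(x - 1)); check: E(5) = 79/20 but E(-1/4) = -89/20.   [not invariant]
(C) 1 - x  ->  1 - (1/(1 - x)) = x/(x - 1); check: E(5) = -4 but E(-1/4) = 5/4.   [not invariant]
(D) x + 1/(1 - x) + (x - 1)/x  ->  (1/(1 - x)) + 1/(1 - (1/(1 - x))) + ((1/(1 - x)) - 1)/(1/(1 - x)), which simplifies back to x + 1/(1 - x) + (x - 1)/x; check: E(5) = 111/20, E(-1/4) = 111/20.   [invariant]

Only (D) is unchanged. Indeed f(f(x)) = 1/(1 - 1/(1-x)) = (1-x)/(-x) = (x-1)/x, so E(x) = x + f(x) + f(f(x)) is the sum over the whole 3-cycle; applying f just permutes the three terms cyclically (x -> f(x) -> f(f(x)) -> x), leaving the sum unchanged.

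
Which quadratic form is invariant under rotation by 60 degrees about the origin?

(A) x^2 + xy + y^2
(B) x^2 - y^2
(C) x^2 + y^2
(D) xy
C

Rotation by 60 degrees sends (x, y) to (x/2 - sqrt(3)y/2, sqrt(3)x/2 + y/2).
Substitute the transformed coordinates into each option and compare with the original:
(A) x^2 + xy + y^2  ->  (x/2 - sqrt(3)y/2)^2 + (x/2 - sqrt(3)y/2)(sqrt(3)x/2 + y/2) + (sqrt(3)x/2 + y/2)^2 = sqrt(3)x^2/4 + x^2 - xy/2 - sqrt(3)y^2/4 + y^2   [differs from x^2 + xy + y^2: not invariant]
(B) x^2 - y^2  ->  (x/2 - sqrt(3)y/2)^2 - (sqrt(3)x/2 + y/2)^2 = -x^2/2 - sqrt(3)xy + y^2/2   [differs from x^2 - y^2: not invariant]
(C) x^2 + y^2  ->  (x/2 - sqrt(3)y/2)^2 + (sqrt(3)x/2 + y/2)^2 = x^2 + y^2   [equals x^2 + y^2: invariant]
(D) xy  ->  (x/2 - sqrt(3)y/2)(sqrt(3)x/2 + y/2) = sqrt(3)x^2/4 - xy/2 - sqrt(3)y^2/4   [differs from xy: not invariant]

Only option (C), x^2 + y^2, is unchanged by the transformation.
x^2 + y^2 is the squared distance from the origin, which rotations preserve.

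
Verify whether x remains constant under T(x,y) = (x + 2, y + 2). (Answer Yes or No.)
No

Substitute T(x,y) = (x + 2, y + 2) into the expression and compare with the original.

Original: x
After applying T: (x + 2) = x + 2

This differs from the original x (difference: 2), so the expression is NOT invariant.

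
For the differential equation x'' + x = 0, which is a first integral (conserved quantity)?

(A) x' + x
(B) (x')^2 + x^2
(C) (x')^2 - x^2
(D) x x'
B

A first integral I satisfies dI/dt = 0 along every solution. Differentiate each option and use the equation of motion:
(A) d/dt[x' + x] = x'' + x' = -x + x', not identically 0
(B) d/dt[(x')^2 + x^2] = 2x'x'' + 2x x' = 2x'(-x) + 2x x' = 0
(C) d/dt[(x')^2 - x^2] = 2x'x'' - 2x x' = -4x x', not identically 0
(D) d/dt[x x'] = (x')^2 + x x'' = (x')^2 - x^2, not identically 0

Only (B) has zero time-derivative. So the energy-like quantity (x')^2 + x^2 is the first integral.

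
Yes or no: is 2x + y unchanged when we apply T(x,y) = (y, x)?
No

Substitute T(x,y) = (y, x) into the expression and compare with the original.

Original: 2x + y
After applying T: 2(y) + (x) = x + 2y

This differs from the original 2x + y (difference: -x + y), so the expression is NOT invariant.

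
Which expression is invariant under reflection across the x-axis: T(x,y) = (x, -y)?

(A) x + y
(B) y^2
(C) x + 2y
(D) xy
B

The map is reflection across the x-axis: T(x,y) = (x, -y).
Substitute the transformed coordinates into each option and compare with the original:
(A) x + y  ->  (x) + (-y) = x - y   [differs from x + y: not invariant]
(B) y^2  ->  (-y)^2 = y^2   [equals y^2: invariant]
(C) x + 2y  ->  (x) + 2(-y) = x - 2y   [differs from x + 2y: not invariant]
(D) xy  ->  (x)(-y) = -xy   [differs from xy: not invariant]

Only option (B), y^2, is unchanged by the transformation.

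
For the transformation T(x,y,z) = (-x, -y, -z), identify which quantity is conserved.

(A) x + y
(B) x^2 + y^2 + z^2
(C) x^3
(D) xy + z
B

Apply T(x,y,z) = (-x, -y, -z) to each option, i.e. replace (x, y, z) by the transformed coordinates.
Substitute the transformed coordinates into each option and compare with the original:
(A) x + y  ->  (-x) + (-y) = -x - y   [differs from x + y: not invariant]
(B) x^2 + y^2 + z^2  ->  (-x)^2 + (-y)^2 + (-z)^2 = x^2 + y^2 + z^2   [equals x^2 + y^2 + z^2: invariant]
(C) x^3  ->  (-x)^3 = -x^3   [differs from x^3: not invariant]
(D) xy + z  ->  (-x)(-y) + (-z) = xy - z   [differs from xy + z: not invariant]

Only option (B), x^2 + y^2 + z^2, is unchanged by the transformation.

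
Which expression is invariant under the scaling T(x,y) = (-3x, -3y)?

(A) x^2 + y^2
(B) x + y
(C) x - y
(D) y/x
D

Under the uniform scaling T(x,y) = (-3x, -3y):
Substitute the transformed coordinates into each option and compare with the original:
(A) x^2 + y^2  ->  (-3x)^2 + (-3y)^2 = 9x^2 + 9y^2   [differs from x^2 + y^2: not invariant]
(B) x + y  ->  (-3x) + (-3y) = -3x - 3y   [differs from x + y: not invariant]
(C) x - y  ->  (-3x) - (-3y) = -3x + 3y   [differs from x - y: not invariant]
(D) y/x  ->  (-3y)/(-3x) = y/x   [equals y/x: invariant]

Only option (D), y/x, is unchanged by the transformation.
The common factor -3 cancels in a ratio of coordinates, while sums, products and sums of squares pick up factors of -3 or 9.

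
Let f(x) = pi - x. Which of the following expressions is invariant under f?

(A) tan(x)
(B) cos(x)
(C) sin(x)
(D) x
C

For f(x) = pi - x:
sin(pi - x) = sin(x), so sine is invariant under this transformation.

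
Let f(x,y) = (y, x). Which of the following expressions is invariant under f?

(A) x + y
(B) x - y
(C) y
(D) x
A

For f(x,y) = (y, x):
After applying f: x' = y, y' = x. So x' + y' = y + x = x + y.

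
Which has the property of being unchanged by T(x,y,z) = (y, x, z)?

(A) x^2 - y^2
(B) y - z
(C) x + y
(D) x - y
C

Apply T(x,y,z) = (y, x, z) to each option, i.e. replace (x, y, z) by the transformed coordinates.
Substitute the transformed coordinates into each option and compare with the original:
(A) x^2 - y^2  ->  (y)^2 - (x)^2 = -x^2 + y^2   [differs from x^2 - y^2: not invariant]
(B) y - z  ->  (x) - (z) = x - z   [differs from y - z: not invariant]
(C) x + y  ->  (y) + (x) = x + y   [equals x + y: invariant]
(D) x - y  ->  (y) - (x) = -x + y   [differs from x - y: not invariant]

Only option (C), x + y, is unchanged by the transformation.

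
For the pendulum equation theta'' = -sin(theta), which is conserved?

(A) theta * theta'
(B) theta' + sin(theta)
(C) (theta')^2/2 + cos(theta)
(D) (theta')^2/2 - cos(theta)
D

A first integral I satisfies dI/dt = 0 along every solution. Differentiate each option and use the equation of motion:
(A) d/dt[theta * theta'] = (theta')^2 + theta theta'' = (theta')^2 - theta sin(theta), not identically 0
(B) d/dt[theta' + sin(theta)] = theta'' + cos(theta) theta' = -sin(theta) + theta' cos(theta), not identically 0
(C) d/dt[(theta')^2/2 + cos(theta)] = theta' theta'' - sin(theta) theta' = -2 theta' sin(theta), not identically 0
(D) d/dt[(theta')^2/2 - cos(theta)] = theta' theta'' + sin(theta) theta' = theta'(-sin(theta)) + theta' sin(theta) = 0

Only (D) has zero time-derivative. This is the total energy: kinetic (theta')^2/2 plus potential -cos(theta).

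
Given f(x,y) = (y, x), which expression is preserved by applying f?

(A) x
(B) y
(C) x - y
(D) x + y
D

For f(x,y) = (y, x):
After applying f: x' = y, y' = x. So x' + y' = y + x = x + y.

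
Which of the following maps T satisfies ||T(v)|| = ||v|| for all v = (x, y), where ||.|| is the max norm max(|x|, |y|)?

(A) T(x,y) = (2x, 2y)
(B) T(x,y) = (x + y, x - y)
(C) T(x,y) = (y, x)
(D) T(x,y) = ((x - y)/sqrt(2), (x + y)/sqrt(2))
C

A transformation preserves a norm if ||T(v)|| = ||v|| for every v; a single vector where the norm changes rules an option out.

(A) T(x,y) = (2x, 2y): v = (1, 0) has norm max(|1|, |0|) = 1, but T(v) = (2, 0) has norm 2 -- not preserved.
(B) T(x,y) = (x + y, x - y): v = (1, 1) has norm max(|1|, |1|) = 1, but T(v) = (2, 0) has norm 2 -- not preserved.
(C) T(x,y) = (y, x): preserves the norm -- it only permutes the coordinates and/or flips signs, which leaves max(|x|, |y|) unchanged.
(D) T(x,y) = ((x - y)/sqrt(2), (x + y)/sqrt(2)): v = (1, 0) has norm max(|1|, |0|) = 1, but T(v) = (sqrt(2)/2, sqrt(2)/2) has norm sqrt(2)/2 -- not preserved.

Therefore the answer is (C).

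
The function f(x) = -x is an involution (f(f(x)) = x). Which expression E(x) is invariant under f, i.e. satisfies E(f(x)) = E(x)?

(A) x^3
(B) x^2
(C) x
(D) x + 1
B

Replace x by f(x) = -x in each option and simplify. As a quick numerical cross-check, also compare E(3) with E(f(3)) = E(-3).

(A) x^3  ->  (-x)^3 = -x^3; check: E(3) = 27 but E(-3) = -27.   [not invariant]
(B) x^2  ->  (-x)^2, which simplifies back to x^2; check: E(3) = 9, E(-3) = 9.   [invariant]
(C) x  ->  (-x) = -x; check: E(3) = 3 but E(-3) = -3.   [not invariant]
(D) x + 1  ->  (-x) + 1 = 1 - x; check: E(3) = 4 but E(-3) = -2.   [not invariant]

Only (B) is unchanged. E is symmetric under swapping x with f(x) = -x, which is exactly what an involution does.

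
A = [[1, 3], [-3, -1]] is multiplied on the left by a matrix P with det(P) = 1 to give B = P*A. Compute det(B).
8

By the multiplicative property of determinants, det(B) = det(P*A) = det(P) * det(A) = det(A),
so the determinant is invariant under multiplication by any determinant-1 matrix; we just need det(A).

det(A) = (1)(-1) - (3)(-3) = -1 - (-9) = 8

Therefore det(B) = 1 * 8 = 8.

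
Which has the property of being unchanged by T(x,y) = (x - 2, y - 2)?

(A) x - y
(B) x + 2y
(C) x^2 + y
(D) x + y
A

An expression E(x,y) is invariant under T if E(T(x,y)) = E(x,y). Here T(x,y) = (x - 2, y - 2).
Substitute the transformed coordinates into each option and compare with the original:
(A) x - y  ->  (x - 2) - (y - 2) = x - y   [equals x - y: invariant]
(B) x + 2y  ->  (x - 2) + 2(y - 2) = x + 2y - 6   [differs from x + 2y: not invariant]
(C) x^2 + y  ->  (x - 2)^2 + (y - 2) = x^2 - 4x + y + 2   [differs from x^2 + y: not invariant]
(D) x + y  ->  (x - 2) + (y - 2) = x + y - 4   [differs from x + y: not invariant]

Only option (A), x - y, is unchanged by the transformation.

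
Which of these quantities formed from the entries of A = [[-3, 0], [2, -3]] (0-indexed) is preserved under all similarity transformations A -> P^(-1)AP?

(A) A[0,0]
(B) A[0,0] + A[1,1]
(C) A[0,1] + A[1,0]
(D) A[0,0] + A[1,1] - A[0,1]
B

A[0,0] + A[1,1] is the trace of A. By the cyclic property of the trace, tr(P^(-1)AP) = tr(APP^(-1)) = tr(A), so it is the same for every matrix similar to A.

The other combinations are not similarity invariants. For example, take P = [[1, 1], [1, 2]] (det P = 1), so P^(-1) = [[2, -1], [-1, 1]] and
B = P^(-1)AP = [[-5, -2], [2, -1]].
Evaluating each option on A and on B:
(A) A[0,0]: -3 for A, -5 for B -> changes
(B) A[0,0] + A[1,1]: -6 for A, -6 for B -> unchanged
(C) A[0,1] + A[1,0]: 2 for A, 0 for B -> changes
(D) A[0,0] + A[1,1] - A[0,1]: -6 for A, -4 for B -> changes

Only (B) A[0,0] + A[1,1] = -6 survives (and it does so for every P, not just this one), so it is the invariant.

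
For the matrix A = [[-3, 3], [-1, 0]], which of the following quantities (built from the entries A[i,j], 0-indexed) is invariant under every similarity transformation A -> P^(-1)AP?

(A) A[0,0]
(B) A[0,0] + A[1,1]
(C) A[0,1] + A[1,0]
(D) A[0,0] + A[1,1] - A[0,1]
B

A[0,0] + A[1,1] is the trace of A. By the cyclic property of the trace, tr(P^(-1)AP) = tr(APP^(-1)) = tr(A), so it is the same for every matrix similar to A.

The other combinations are not similarity invariants. For example, take P = [[2, 1], [1, 1]] (det P = 1), so P^(-1) = [[1, -1], [-1, 2]] and
B = P^(-1)AP = [[-1, 1], [-1, -2]].
Evaluating each option on A and on B:
(A) A[0,0]: -3 for A, -1 for B -> changes
(B) A[0,0] + A[1,1]: -3 for A, -3 for B -> unchanged
(C) A[0,1] + A[1,0]: 2 for A, 0 for B -> changes
(D) A[0,0] + A[1,1] - A[0,1]: -6 for A, -4 for B -> changes

Only (B) A[0,0] + A[1,1] = -3 survives (and it does so for every P, not just this one), so it is the invariant.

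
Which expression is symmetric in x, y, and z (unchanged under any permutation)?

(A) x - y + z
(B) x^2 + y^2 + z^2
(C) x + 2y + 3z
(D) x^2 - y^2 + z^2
B

A symmetric expression is unchanged when the variables are permuted; here the transformation to test is the swap (x, y) -> (y, x).
A symmetric expression must survive every permutation; the single swap x <-> y already eliminates the distractors, and the keyed expression is also unchanged by x <-> z and y <-> z (each variable enters it in exactly the same way).
Substitute the transformed coordinates into each option and compare with the original:
(A) x - y + z  ->  (y) - (x) + z = -x + y + z   [differs from x - y + z: not invariant]
(B) x^2 + y^2 + z^2  ->  (y)^2 + (x)^2 + z^2 = x^2 + y^2 + z^2   [equals x^2 + y^2 + z^2: invariant]
(C) x + 2y + 3z  ->  (y) + 2(x) + 3z = 2x + y + 3z   [differs from x + 2y + 3z: not invariant]
(D) x^2 - y^2 + z^2  ->  (y)^2 - (x)^2 + z^2 = -x^2 + y^2 + z^2   [differs from x^2 - y^2 + z^2: not invariant]

Only option (B), x^2 + y^2 + z^2, is unchanged by the transformation.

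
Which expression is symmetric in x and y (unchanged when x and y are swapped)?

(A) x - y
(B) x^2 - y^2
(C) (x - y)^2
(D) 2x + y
C

A symmetric expression is unchanged when the variables are permuted; here the transformation to test is the swap (x, y) -> (y, x).
Substitute the transformed coordinates into each option and compare with the original:
(A) x - y  ->  (y) - (x) = -x + y   [differs from x - y: not invariant]
(B) x^2 - y^2  ->  (y)^2 - (x)^2 = -x^2 + y^2   [differs from x^2 - y^2: not invariant]
(C) (x - y)^2  ->  ((y) - (x))^2 = x^2 - 2xy + y^2   [equals (x - y)^2: invariant]
(D) 2x + y  ->  2(y) + (x) = x + 2y   [differs from 2x + y: not invariant]

Only option (C), (x - y)^2, is unchanged by the transformation.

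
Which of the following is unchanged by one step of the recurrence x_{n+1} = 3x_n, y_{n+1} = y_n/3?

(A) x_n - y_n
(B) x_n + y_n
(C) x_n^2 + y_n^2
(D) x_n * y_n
D

For the recurrence x_{n+1} = 3x_n, y_{n+1} = y_n/3:

x_{n+1} * y_{n+1} = (3x_n) * (y_n/3) = x_n * y_n
The product is conserved.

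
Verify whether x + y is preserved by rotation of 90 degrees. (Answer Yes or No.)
No

Applying rotation by 90 degrees: x' = x*cos(90 degrees) - y*sin(90 degrees) = -y, y' = x*sin(90 degrees) + y*cos(90 degrees) = x

Substituting into x + y:
(-y) + (x)
= x - y

This differs from the original expression x + y, so it is NOT invariant.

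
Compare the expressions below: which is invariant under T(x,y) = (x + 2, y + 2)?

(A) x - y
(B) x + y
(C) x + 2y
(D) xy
A

An expression E(x,y) is invariant under T if E(T(x,y)) = E(x,y). Here T(x,y) = (x + 2, y + 2).
Substitute the transformed coordinates into each option and compare with the original:
(A) x - y  ->  (x + 2) - (y + 2) = x - y   [equals x - y: invariant]
(B) x + y  ->  (x + 2) + (y + 2) = x + y + 4   [differs from x + y: not invariant]
(C) x + 2y  ->  (x + 2) + 2(y + 2) = x + 2y + 6   [differs from x + 2y: not invariant]
(D) xy  ->  (x + 2)(y + 2) = xy + 2x + 2y + 4   [differs from xy: not invariant]

Only option (A), x - y, is unchanged by the transformation.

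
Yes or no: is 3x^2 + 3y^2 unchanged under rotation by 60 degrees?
Yes

Applying rotation by 60 degrees: x' = x*cos(60 degrees) - y*sin(60 degrees) = x/2 - sqrt(3)y/2, y' = x*sin(60 degrees) + y*cos(60 degrees) = sqrt(3)x/2 + y/2

Substituting into 3x^2 + 3y^2:
3(x/2 - sqrt(3)y/2)^2 + 3(sqrt(3)x/2 + y/2)^2
= 3x^2 + 3y^2

This equals the original expression 3x^2 + 3y^2, so it IS invariant.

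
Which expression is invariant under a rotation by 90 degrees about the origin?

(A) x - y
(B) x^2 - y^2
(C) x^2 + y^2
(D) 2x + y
C

A rotation by 90 degrees sends (x, y) to (-y, x).
Substitute the transformed coordinates into each option and compare with the original:
(A) x - y  ->  (-y) - (x) = -x - y   [differs from x - y: not invariant]
(B) x^2 - y^2  ->  (-y)^2 - (x)^2 = -x^2 + y^2   [differs from x^2 - y^2: not invariant]
(C) x^2 + y^2  ->  (-y)^2 + (x)^2 = x^2 + y^2   [equals x^2 + y^2: invariant]
(D) 2x + y  ->  2(-y) + (x) = x - 2y   [differs from 2x + y: not invariant]

Only option (C), x^2 + y^2, is unchanged by the transformation.
Geometrically, x^2 + y^2 is the squared distance from the origin, which every rotation about the origin preserves.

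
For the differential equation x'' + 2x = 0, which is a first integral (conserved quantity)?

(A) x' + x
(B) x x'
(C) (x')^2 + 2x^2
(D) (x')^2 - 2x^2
C

A first integral I satisfies dI/dt = 0 along every solution. Differentiate each option and use the equation of motion:
(A) d/dt[x' + x] = x'' + x' = -2x + x', not identically 0
(B) d/dt[x x'] = (x')^2 + x x'' = (x')^2 - 2x^2, not identically 0
(C) d/dt[(x')^2 + 2x^2] = 2x'x'' + 4x x' = 2x'(-2x) + 4x x' = 0
(D) d/dt[(x')^2 - 2x^2] = 2x'x'' - 4x x' = -8x x', not identically 0

Only (C) has zero time-derivative. So the energy-like quantity (x')^2 + 2x^2 is the first integral.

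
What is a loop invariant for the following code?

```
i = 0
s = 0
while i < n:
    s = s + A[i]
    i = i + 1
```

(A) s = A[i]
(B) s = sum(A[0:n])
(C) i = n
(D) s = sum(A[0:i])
D

A loop invariant must hold before the first iteration and be re-established by every execution of the body.

(D) s = sum(A[0:i]): Initially i = 0 and s = 0 = sum of the empty slice A[0:0]. If s = sum(A[0:i]) holds at the top of an iteration, the body sets s to sum(A[0:i]) + A[i] = sum(A[0:i+1]) and then i to i+1, so s = sum(A[0:i]) holds again. At exit i = n, giving s = sum(A[0:n]).

The other options fail:
(A) s = A[i]: after the first iteration s = A[0] but i = 1, so s = A[i] compares s with the wrong element (and fails in general).
(B) s = sum(A[0:n]): false before the loop (s = 0, not the full sum) -- it only becomes true at exit.
(C) i = n: false initially (i = 0); it is the exit condition, not an invariant.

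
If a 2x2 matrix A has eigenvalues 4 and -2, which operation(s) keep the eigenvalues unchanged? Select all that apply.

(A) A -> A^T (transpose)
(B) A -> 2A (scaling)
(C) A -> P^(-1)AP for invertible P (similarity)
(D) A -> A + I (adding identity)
A and C

Eigenvalues are preserved by:
1. Similarity transformations: A -> P^(-1)AP (same characteristic polynomial)
2. Transpose: A^T has the same eigenvalues as A

Eigenvalues are NOT preserved by:
- Adding identity: eigenvalues become 4+1, -2+1
- Scaling: eigenvalues become 8, -4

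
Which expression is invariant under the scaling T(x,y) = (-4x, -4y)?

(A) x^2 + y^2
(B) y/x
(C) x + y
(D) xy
B

Under the uniform scaling T(x,y) = (-4x, -4y):
Substitute the transformed coordinates into each option and compare with the original:
(A) x^2 + y^2  ->  (-4x)^2 + (-4y)^2 = 16x^2 + 16y^2   [differs from x^2 + y^2: not invariant]
(B) y/x  ->  (-4y)/(-4x) = y/x   [equals y/x: invariant]
(C) x + y  ->  (-4x) + (-4y) = -4x - 4y   [differs from x + y: not invariant]
(D) xy  ->  (-4x)(-4y) = 16xy   [differs from xy: not invariant]

Only option (B), y/x, is unchanged by the transformation.
The common factor -4 cancels in a ratio of coordinates, while sums, products and sums of squares pick up factors of -4 or 16.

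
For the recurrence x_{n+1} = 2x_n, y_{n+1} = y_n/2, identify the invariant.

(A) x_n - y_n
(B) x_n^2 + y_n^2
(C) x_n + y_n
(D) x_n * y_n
D

For the recurrence x_{n+1} = 2x_n, y_{n+1} = y_n/2:

x_{n+1} * y_{n+1} = (2x_n) * (y_n/2) = x_n * y_n
The product is conserved.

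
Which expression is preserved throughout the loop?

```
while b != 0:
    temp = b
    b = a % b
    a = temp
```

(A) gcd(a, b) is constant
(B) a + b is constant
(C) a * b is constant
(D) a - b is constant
A

A loop invariant must hold before the first iteration and be re-established by every execution of the body.

(A) gcd(a, b) is constant: One iteration replaces (a, b) by (b, a mod b). Since a mod b = a - q*b for an integer q, any common divisor of a and b divides b and a mod b, and conversely; hence gcd(b, a mod b) = gcd(a, b). For instance (15, 12) -> (12, 3) keeps gcd = 3. At exit b = 0 and a = gcd of the original inputs.

The other options fail:
(B) a + b is constant: e.g. (a, b) = (15, 12) -> (12, 3): the sum goes from 27 to 15.
(C) a * b is constant: e.g. (a, b) = (15, 12) -> (12, 3): the product goes from 180 to 36.
(D) a - b is constant: e.g. (a, b) = (15, 12) -> (12, 3): the difference goes from 3 to 9.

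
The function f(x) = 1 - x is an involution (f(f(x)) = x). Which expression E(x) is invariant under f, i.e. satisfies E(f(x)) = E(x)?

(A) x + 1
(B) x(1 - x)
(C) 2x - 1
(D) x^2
B

Replace x by f(x) = 1 - x in each option and simplify. As a quick numerical cross-check, also compare E(4) with E(f(4)) = E(-3).

(A) x + 1  ->  (1 - x) + 1 = 2 - x; check: E(4) = 5 but E(-3) = -2.   [not invariant]
(B) x(1 - x)  ->  (1 - x)(1 - (1 - x)), which simplifies back to x(1 - x); check: E(4) = -12, E(-3) = -12.   [invariant]
(C) 2x - 1  ->  2(1 - x) - 1 = 1 - 2x; check: E(4) = 7 but E(-3) = -7.   [not invariant]
(D) x^2  ->  (1 - x)^2 = (x - 1)^2; check: E(4) = 16 but E(-3) = 9.   [not invariant]

Only (B) is unchanged. E is symmetric under swapping x with f(x) = 1 - x, which is exactly what an involution does.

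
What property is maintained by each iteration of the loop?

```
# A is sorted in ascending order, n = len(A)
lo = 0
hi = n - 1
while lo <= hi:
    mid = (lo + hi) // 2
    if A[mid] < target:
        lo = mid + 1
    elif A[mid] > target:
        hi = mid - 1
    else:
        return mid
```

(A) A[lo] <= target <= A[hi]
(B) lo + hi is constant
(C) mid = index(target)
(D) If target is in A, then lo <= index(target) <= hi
D

A loop invariant must hold before the first iteration and be re-established by every execution of the body.

(D) If target is in A, then lo <= index(target) <= hi: Before the loop [lo, hi] = [0, n-1] covers every index. When A[mid] < target, sortedness puts target strictly to the right of mid, so setting lo = mid + 1 keeps index(target) in [lo, hi]; symmetrically for hi = mid - 1. Hence 'if target is in A then lo <= index(target) <= hi' holds after every iteration, and when lo > hi it proves target is absent.

The other options fail:
(A) A[lo] <= target <= A[hi]: fails when target is not in A (e.g. target < A[0] already violates it before the loop), so it is not maintained in general.
(B) lo + hi is constant: each iteration moves exactly one of lo, hi, so lo + hi changes (e.g. 0 + (n-1) becomes (mid+1) + (n-1)).
(C) mid = index(target): mid is just the current probe; it equals index(target) only on the iteration that returns.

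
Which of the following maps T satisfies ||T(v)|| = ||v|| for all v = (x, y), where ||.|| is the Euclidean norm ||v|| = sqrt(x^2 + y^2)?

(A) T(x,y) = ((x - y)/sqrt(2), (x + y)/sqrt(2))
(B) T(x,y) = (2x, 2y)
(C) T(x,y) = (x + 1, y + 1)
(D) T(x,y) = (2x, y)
A

A transformation preserves a norm if ||T(v)|| = ||v|| for every v; a single vector where the norm changes rules an option out.

(A) T(x,y) = ((x - y)/sqrt(2), (x + y)/sqrt(2)): preserves the norm -- it is an orthogonal map (a rotation/reflection), and (sqrt(2)(x - y)/2)^2 + (sqrt(2)(x + y)/2)^2 simplifies to x^2 + y^2.
(B) T(x,y) = (2x, 2y): v = (1, 0) has norm sqrt((1)^2 + (0)^2) = 1, but T(v) = (2, 0) has norm 2 -- not preserved.
(C) T(x,y) = (x + 1, y + 1): v = (1, 0) has norm sqrt((1)^2 + (0)^2) = 1, but T(v) = (2, 1) has norm sqrt(5) -- not preserved.
(D) T(x,y) = (2x, y): v = (1, 0) has norm sqrt((1)^2 + (0)^2) = 1, but T(v) = (2, 0) has norm 2 -- not preserved.

Therefore the answer is (A).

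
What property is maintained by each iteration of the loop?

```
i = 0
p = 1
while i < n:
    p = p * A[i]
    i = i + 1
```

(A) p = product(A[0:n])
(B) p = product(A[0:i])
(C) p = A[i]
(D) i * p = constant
B

A loop invariant must hold before the first iteration and be re-established by every execution of the body.

(B) p = product(A[0:i]): Initially i = 0 and p = 1 = product of the empty slice A[0:0]. If p = product(A[0:i]) holds at the top of an iteration, the body sets p to product(A[0:i]) * A[i] = product(A[0:i+1]) and then i to i+1, so the property is restored. At exit i = n, giving p = product(A[0:n]).

The other options fail:
(A) p = product(A[0:n]): false before the loop (p = 1, not the full product) -- it only becomes true at exit.
(C) p = A[i]: after the first iteration p = A[0] but i = 1; in general p is a product of several elements, not a single one.
(D) i * p = constant: initially i * p = 0, but after one iteration it is 1 * A[0], which is nonzero in general.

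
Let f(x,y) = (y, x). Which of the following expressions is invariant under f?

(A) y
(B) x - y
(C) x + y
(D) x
C

For f(x,y) = (y, x):
After applying f: x' = y, y' = x. So x' + y' = y + x = x + y.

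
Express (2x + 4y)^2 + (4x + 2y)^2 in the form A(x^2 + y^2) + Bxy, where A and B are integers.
20(x^2 + y^2) + 32xy

Expanding: (2x + 4y)^2 = 4x^2 + 16xy + 16y^2
(4x + 2y)^2 = 16x^2 + 16xy + 4y^2
Sum = (4+16)(x^2+y^2) + 32xy = 20(x^2 + y^2) + 32xy
This is symmetric in x and y.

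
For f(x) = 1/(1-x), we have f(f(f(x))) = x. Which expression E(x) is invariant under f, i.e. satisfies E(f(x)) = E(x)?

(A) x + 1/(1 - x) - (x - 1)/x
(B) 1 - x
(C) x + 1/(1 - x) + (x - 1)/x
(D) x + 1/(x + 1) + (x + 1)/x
C

Replace x by f(x) = 1/(1 - x) in each option and simplify. As a quick numerical cross-check, also compare E(4) with E(f(4)) = E(-1/3).

(A) x + 1/(1 - x) - (x - 1)/x  ->  (1/(1 - x)) + 1/(1 - (1/(1 - x))) - ((1/(1 - x)) - 1)/(1/(1 - x)) = (x^2(1 - x) - x + (x - 1)^2)/(x(x - 1)); check: E(4) = 35/12 but E(-1/3) = -43/12.   [not invariant]
(B) 1 - x  ->  1 - (1/(1 - x)) = x/(x - 1); check: E(4) = -3 but E(-1/3) = 4/3.   [not invariant]
(C) x + 1/(1 - x) + (x - 1)/x  ->  (1/(1 - x)) + 1/(1 - (1/(1 - x))) + ((1/(1 - x)) - 1)/(1/(1 - x)), which simplifies back to x + 1/(1 - x) + (x - 1)/x; check: E(4) = 53/12, E(-1/3) = 53/12.   [invariant]
(D) x + 1/(x + 1) + (x + 1)/x  ->  (1/(1 - x)) + 1/((1/(1 - x)) + 1) + ((1/(1 - x)) + 1)/(1/(1 - x)) = (-x^3 + 6x^2 - 11x + 7)/(x^2 - 3x + 2); check: E(4) = 109/20 but E(-1/3) = -5/6.   [not invariant]

Only (C) is unchanged. Indeed f(f(x)) = 1/(1 - 1/(1-x)) = (1-x)/(-x) = (x-1)/x, so E(x) = x + f(x) + f(f(x)) is the sum over the whole 3-cycle; applying f just permutes the three terms cyclically (x -> f(x) -> f(f(x)) -> x), leaving the sum unchanged.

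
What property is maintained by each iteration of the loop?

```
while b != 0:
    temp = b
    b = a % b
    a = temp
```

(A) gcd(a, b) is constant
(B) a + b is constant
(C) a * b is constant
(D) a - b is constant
A

A loop invariant must hold before the first iteration and be re-established by every execution of the body.

(A) gcd(a, b) is constant: One iteration replaces (a, b) by (b, a mod b). Since a mod b = a - q*b for an integer q, any common divisor of a and b divides b and a mod b, and conversely; hence gcd(b, a mod b) = gcd(a, b). For instance (30, 8) -> (8, 6) keeps gcd = 2. At exit b = 0 and a = gcd of the original inputs.

The other options fail:
(B) a + b is constant: e.g. (a, b) = (30, 8) -> (8, 6): the sum goes from 38 to 14.
(C) a * b is constant: e.g. (a, b) = (30, 8) -> (8, 6): the product goes from 240 to 48.
(D) a - b is constant: e.g. (a, b) = (30, 8) -> (8, 6): the difference goes from 22 to 2.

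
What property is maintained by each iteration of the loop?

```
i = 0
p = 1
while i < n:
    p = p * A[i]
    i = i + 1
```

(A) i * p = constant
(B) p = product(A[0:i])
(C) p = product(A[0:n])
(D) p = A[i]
B

A loop invariant must hold before the first iteration and be re-established by every execution of the body.

(B) p = product(A[0:i]): Initially i = 0 and p = 1 = product of the empty slice A[0:0]. If p = product(A[0:i]) holds at the top of an iteration, the body sets p to product(A[0:i]) * A[i] = product(A[0:i+1]) and then i to i+1, so the property is restored. At exit i = n, giving p = product(A[0:n]).

The other options fail:
(A) i * p = constant: initially i * p = 0, but after one iteration it is 1 * A[0], which is nonzero in general.
(C) p = product(A[0:n]): false before the loop (p = 1, not the full product) -- it only becomes true at exit.
(D) p = A[i]: after the first iteration p = A[0] but i = 1; in general p is a product of several elements, not a single one.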